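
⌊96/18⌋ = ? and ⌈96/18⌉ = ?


96/18 = 5.3333
floor = 5
ceil = 6

floor = 5, ceil = 6


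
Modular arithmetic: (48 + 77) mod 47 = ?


48 + 77 = 125
125 mod 47 = 31


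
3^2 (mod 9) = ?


3^1 mod 9 = 3
3^2 mod 9 = 0


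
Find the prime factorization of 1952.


1952 / 2 = 976
976 / 2 = 488
488 / 2 = 244
244 / 2 = 122
122 / 2 = 61
61 / 61 = 1
1952 = 2^5 × 61


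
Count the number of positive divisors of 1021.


1021 = 1021^1
d(1021) = (1+1) = 2

2 divisors


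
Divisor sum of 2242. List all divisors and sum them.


Divisors of 2242: 1, 2, 19, 38, 59, 118, 1121, 2242
Sum = 1 + 2 + 19 + 38 + 59 + 118 + 1121 + 2242 = 3600

σ(2242) = 3600


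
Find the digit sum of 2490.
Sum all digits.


2 + 4 + 9 + 0 = 15


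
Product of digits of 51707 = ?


5 × 1 × 7 × 0 × 7 = 0


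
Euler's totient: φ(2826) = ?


2826 = 2 × 3^2 × 157
Prime factors: 2, 3, 157
φ(2826) = 2826 × (1-1/2) × (1-1/3) × (1-1/157)
= 2826 × 1/2 × 2/3 × 156/157 = 936

φ(2826) = 936


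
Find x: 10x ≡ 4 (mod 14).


GCD(10, 14) = 2 divides 4
Divide: 5x ≡ 2 (mod 7)
x ≡ 6 (mod 7)


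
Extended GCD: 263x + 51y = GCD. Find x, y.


Tabular extended Euclidean (each row: r = 263*s + 51*t):
r=263, s=1, t=0
r=51, s=0, t=1
q=5: r=8, s=1, t=-5   [263*(1) + 51*(-5) = 8]
q=6: r=3, s=-6, t=31   [263*(-6) + 51*(31) = 3]
q=2: r=2, s=13, t=-67   [263*(13) + 51*(-67) = 2]
q=1: r=1, s=-19, t=98   [263*(-19) + 51*(98) = 1]
q=2: r=0, s=51, t=-263   [263*(51) + 51*(-263) = 0]
GCD = 1; from the row with r=1: x=-19, y=98
Check: 263*(-19) + 51*(98) = -4997 + 4998 = 1

GCD = 1, x = -19, y = 98


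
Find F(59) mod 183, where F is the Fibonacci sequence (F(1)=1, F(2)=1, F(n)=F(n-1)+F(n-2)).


F(k) mod 183 for k=1..59:
1, 1, 2, 3, 5, 8, 13, 21, 34, 55, 89, 144, 50, 11, 61, 72, 133, 22, 155, 177, 149, 143, 109, 69, 178, 64, 59, 123, 182, 122, 121, 60, 181, 58, 56, 114, 170, 101, 88, 6, 94, 100, 11, 111, 122, 50, 172, 39, 28, 67, 95, 162, 74, 53, 127, 180, 124, 121, 62
F(59) mod 183 = 62


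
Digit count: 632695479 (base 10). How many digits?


632695479 has 9 digits in base 10
floor(log10(632695479)) + 1 = floor(8.8012) + 1 = 9

9 digits (base 10)


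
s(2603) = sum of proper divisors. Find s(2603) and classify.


Proper divisors: 1, 19, 137
Sum = 1 + 19 + 137 = 157
157 < 2603 → deficient

s(2603) = 157 (deficient)


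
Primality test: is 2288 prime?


2288 / 2 = 1144 (exact division)
2288 is NOT prime.

No, 2288 is not prime


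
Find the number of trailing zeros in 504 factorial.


floor(504/5) = 100
floor(504/25) = 20
floor(504/125) = 4
Total = 124

124 trailing zeros


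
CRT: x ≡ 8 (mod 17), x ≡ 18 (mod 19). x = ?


M = 17*19 = 323
M1 = M/17 = 19, M2 = M/19 = 17
M1^(-1) mod 17 = 9, M2^(-1) mod 19 = 9
x = 8*19*9 + 18*17*9 = 4122
4122 mod 323 = 246
Check: 246 mod 17 = 8 ✓, 246 mod 19 = 18 ✓

x ≡ 246 (mod 323)


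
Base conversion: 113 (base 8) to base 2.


113 (base 8) = 75 (decimal)
75 (decimal) = 1001011 (base 2)


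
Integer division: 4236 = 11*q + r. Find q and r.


4236 = 11 * 385 + 1
Check: 4235 + 1 = 4236

q = 385, r = 1


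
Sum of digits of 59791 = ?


5 + 9 + 7 + 9 + 1 = 31


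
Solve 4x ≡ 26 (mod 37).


GCD(4, 37) = 1, unique solution
a^(-1) mod 37 = 28
x = 28 * 26 mod 37 = 25

x ≡ 25 (mod 37)


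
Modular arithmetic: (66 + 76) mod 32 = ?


66 + 76 = 142
142 mod 32 = 14


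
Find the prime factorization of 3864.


3864 / 2 = 1932
1932 / 2 = 966
966 / 2 = 483
483 / 3 = 161
161 / 7 = 23
23 / 23 = 1
3864 = 2^3 × 3 × 7 × 23


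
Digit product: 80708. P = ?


8 × 0 × 7 × 0 × 8 = 0


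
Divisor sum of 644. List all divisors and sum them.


Divisors of 644: 1, 2, 4, 7, 14, 23, 28, 46, 92, 161, 322, 644
Sum = 1 + 2 + 4 + 7 + 14 + 23 + 28 + 46 + 92 + 161 + 322 + 644 = 1344

σ(644) = 1344


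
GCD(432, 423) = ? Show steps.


432 = 1 * 423 + 9
423 = 47 * 9 + 0
GCD = 9


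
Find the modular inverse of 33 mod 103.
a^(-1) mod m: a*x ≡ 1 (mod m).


Use the extended Euclidean algorithm on (103, 33); each row r = 103*s + 33*t:
r=103, s=1, t=0
r=33, s=0, t=1
q=3: r=4, s=1, t=-3   [103*(1) + 33*(-3) = 4]
q=8: r=1, s=-8, t=25   [103*(-8) + 33*(25) = 1]
q=4: r=0, s=33, t=-103   [103*(33) + 33*(-103) = 0]
GCD = 1 with t = 25, so 33*(25) ≡ 1 (mod 103)
Inverse = 25 mod 103 = 25
Check: 33 * 25 = 825 ≡ 1 (mod 103)

33^(-1) ≡ 25 (mod 103)


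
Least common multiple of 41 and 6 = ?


GCD(41, 6) = 1
LCM = 41*6/1 = 246/1 = 246

LCM = 246


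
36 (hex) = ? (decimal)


36 (base 16) = 54 (decimal)
54 (decimal) = 54 (base 10)


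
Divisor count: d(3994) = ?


3994 = 2^1 × 1997^1
d(3994) = (1+1) × (1+1) = 4

4 divisors


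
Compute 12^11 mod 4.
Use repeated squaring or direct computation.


12^1 mod 4 = 0
12^2 mod 4 = 0
12^3 mod 4 = 0
12^4 mod 4 = 0
12^5 mod 4 = 0
12^6 mod 4 = 0
12^7 mod 4 = 0
12^8 mod 4 = 0
12^9 mod 4 = 0
12^10 mod 4 = 0
12^11 mod 4 = 0


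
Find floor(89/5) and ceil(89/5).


89/5 = 17.8000
floor = 17
ceil = 18

floor = 17, ceil = 18


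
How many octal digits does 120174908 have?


120174908 in base 8 = 712334474
Number of digits = 9

9 digits (base 8)


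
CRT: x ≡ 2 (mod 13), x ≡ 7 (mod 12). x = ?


M = 13*12 = 156
M1 = M/13 = 12, M2 = M/12 = 13
M1^(-1) mod 13 = 12, M2^(-1) mod 12 = 1
x = 2*12*12 + 7*13*1 = 379
379 mod 156 = 67
Check: 67 mod 13 = 2 ✓, 67 mod 12 = 7 ✓

x ≡ 67 (mod 156)


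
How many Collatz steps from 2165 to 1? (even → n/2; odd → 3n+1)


2165 → 6496 → 3248 → 1624 → 812 → 406 → 203 → 610 → 305 → 916 → 458 → 229 → 688 → 344 → 172 → 86 → 43 → 130 → 65 → 196 → 98 → 49 → 148 → 74 → 37 → 112 → 56 → 28 → 14 → 7 → 22 → 11 → 34 → 17 → 52 → 26 → 13 → 40 → 20 → 10 → 5 → 16 → 8 → 4 → 2 → 1
Total steps = 45

45 steps


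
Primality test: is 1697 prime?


Check divisors up to sqrt(1697) = 41.1947
No divisors found.
1697 is prime.

Yes, 1697 is prime


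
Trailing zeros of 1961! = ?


floor(1961/5) = 392
floor(1961/25) = 78
floor(1961/125) = 15
floor(1961/625) = 3
Total = 488

488 trailing zeros


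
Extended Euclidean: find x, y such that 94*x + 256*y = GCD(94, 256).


Tabular extended Euclidean (each row: r = 94*s + 256*t):
r=94, s=1, t=0
r=256, s=0, t=1
q=0: r=94, s=1, t=0   [94*(1) + 256*(0) = 94]
q=2: r=68, s=-2, t=1   [94*(-2) + 256*(1) = 68]
q=1: r=26, s=3, t=-1   [94*(3) + 256*(-1) = 26]
q=2: r=16, s=-8, t=3   [94*(-8) + 256*(3) = 16]
q=1: r=10, s=11, t=-4   [94*(11) + 256*(-4) = 10]
q=1: r=6, s=-19, t=7   [94*(-19) + 256*(7) = 6]
q=1: r=4, s=30, t=-11   [94*(30) + 256*(-11) = 4]
q=1: r=2, s=-49, t=18   [94*(-49) + 256*(18) = 2]
q=2: r=0, s=128, t=-47   [94*(128) + 256*(-47) = 0]
GCD = 2; from the row with r=2: x=-49, y=18
Check: 94*(-49) + 256*(18) = -4606 + 4608 = 2

GCD = 2, x = -49, y = 18


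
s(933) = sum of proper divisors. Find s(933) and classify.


Proper divisors: 1, 3, 311
Sum = 1 + 3 + 311 = 315
315 < 933 → deficient

s(933) = 315 (deficient)


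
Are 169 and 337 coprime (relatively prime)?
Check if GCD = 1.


Euclidean algorithm:
337 = 1 * 169 + 168
169 = 1 * 168 + 1
168 = 168 * 1 + 0
GCD(169, 337) = 1

Yes, coprime (GCD = 1)


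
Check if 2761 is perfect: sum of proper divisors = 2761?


Proper divisors of 2761: 1, 11, 251
Sum = 1 + 11 + 251 = 263

No, 2761 is not perfect (263 ≠ 2761)


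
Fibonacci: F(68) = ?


Sequence: 1, 1, 2, 3, 5, 8, 13, 21, 34, 55, 89, 144, 233, 377, 610, 987, 1597, 2584, 4181, 6765, 10946, 17711, 28657, 46368, 75025, 121393, 196418, 317811, 514229, 832040, 1346269, 2178309, 3524578, 5702887, 9227465, 14930352, 24157817, 39088169, 63245986, 102334155, 165580141, 267914296, 433494437, 701408733, 1134903170, 1836311903, 2971215073, 4807526976, 7778742049, 12586269025, 20365011074, 32951280099, 53316291173, 86267571272, 139583862445, 225851433717, 365435296162, 591286729879, 956722026041, 1548008755920, 2504730781961, 4052739537881, 6557470319842, 10610209857723, 17167680177565, 27777890035288, 44945570212853, 72723460248141
F(68) = 72723460248141


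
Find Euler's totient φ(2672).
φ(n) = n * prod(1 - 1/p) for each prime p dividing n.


2672 = 2^4 × 167
Prime factors: 2, 167
φ(2672) = 2672 × (1-1/2) × (1-1/167)
= 2672 × 1/2 × 166/167 = 1328

φ(2672) = 1328


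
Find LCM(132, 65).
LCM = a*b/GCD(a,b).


GCD(132, 65) = 1
LCM = 132*65/1 = 8580/1 = 8580

LCM = 8580


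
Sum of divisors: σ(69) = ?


Divisors of 69: 1, 3, 23, 69
Sum = 1 + 3 + 23 + 69 = 96

σ(69) = 96


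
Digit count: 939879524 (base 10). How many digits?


939879524 has 9 digits in base 10
floor(log10(939879524)) + 1 = floor(8.9731) + 1 = 9

9 digits (base 10)


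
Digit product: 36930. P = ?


3 × 6 × 9 × 3 × 0 = 0


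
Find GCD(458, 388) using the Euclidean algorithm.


458 = 1 * 388 + 70
388 = 5 * 70 + 38
70 = 1 * 38 + 32
38 = 1 * 32 + 6
32 = 5 * 6 + 2
6 = 3 * 2 + 0
GCD = 2


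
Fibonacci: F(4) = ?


Sequence: 1, 1, 2, 3
F(4) = 3


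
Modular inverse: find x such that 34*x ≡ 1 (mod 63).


Use the extended Euclidean algorithm on (63, 34); each row r = 63*s + 34*t:
r=63, s=1, t=0
r=34, s=0, t=1
q=1: r=29, s=1, t=-1   [63*(1) + 34*(-1) = 29]
q=1: r=5, s=-1, t=2   [63*(-1) + 34*(2) = 5]
q=5: r=4, s=6, t=-11   [63*(6) + 34*(-11) = 4]
q=1: r=1, s=-7, t=13   [63*(-7) + 34*(13) = 1]
q=4: r=0, s=34, t=-63   [63*(34) + 34*(-63) = 0]
GCD = 1 with t = 13, so 34*(13) ≡ 1 (mod 63)
Inverse = 13 mod 63 = 13
Check: 34 * 13 = 442 ≡ 1 (mod 63)

34^(-1) ≡ 13 (mod 63)


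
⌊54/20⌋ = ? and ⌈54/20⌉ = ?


54/20 = 2.7000
floor = 2
ceil = 3

floor = 2, ceil = 3


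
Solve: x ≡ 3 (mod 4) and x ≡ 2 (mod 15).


M = 4*15 = 60
M1 = M/4 = 15, M2 = M/15 = 4
M1^(-1) mod 4 = 3, M2^(-1) mod 15 = 4
x = 3*15*3 + 2*4*4 = 167
167 mod 60 = 47
Check: 47 mod 4 = 3 ✓, 47 mod 15 = 2 ✓

x ≡ 47 (mod 60)


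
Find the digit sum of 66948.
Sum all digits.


6 + 6 + 9 + 4 + 8 = 33


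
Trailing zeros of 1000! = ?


floor(1000/5) = 200
floor(1000/25) = 40
floor(1000/125) = 8
floor(1000/625) = 1
Total = 249

249 trailing zeros


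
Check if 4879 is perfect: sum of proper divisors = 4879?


Proper divisors of 4879: 1, 7, 17, 41, 119, 287, 697
Sum = 1 + 7 + 17 + 41 + 119 + 287 + 697 = 1169

No, 4879 is not perfect (1169 ≠ 4879)


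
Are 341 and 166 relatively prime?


Euclidean algorithm:
341 = 2 * 166 + 9
166 = 18 * 9 + 4
9 = 2 * 4 + 1
4 = 4 * 1 + 0
GCD(341, 166) = 1

Yes, coprime (GCD = 1)


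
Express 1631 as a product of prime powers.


1631 / 7 = 233
233 / 233 = 1
1631 = 7 × 233


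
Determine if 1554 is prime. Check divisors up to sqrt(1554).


1554 / 2 = 777 (exact division)
1554 is NOT prime.

No, 1554 is not prime


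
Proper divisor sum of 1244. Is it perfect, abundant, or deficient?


Proper divisors: 1, 2, 4, 311, 622
Sum = 1 + 2 + 4 + 311 + 622 = 940
940 < 1244 → deficient

s(1244) = 940 (deficient)


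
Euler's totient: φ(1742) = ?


1742 = 2 × 13 × 67
Prime factors: 2, 13, 67
φ(1742) = 1742 × (1-1/2) × (1-1/13) × (1-1/67)
= 1742 × 1/2 × 12/13 × 66/67 = 792

φ(1742) = 792


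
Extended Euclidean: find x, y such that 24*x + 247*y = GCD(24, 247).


Tabular extended Euclidean (each row: r = 24*s + 247*t):
r=24, s=1, t=0
r=247, s=0, t=1
q=0: r=24, s=1, t=0   [24*(1) + 247*(0) = 24]
q=10: r=7, s=-10, t=1   [24*(-10) + 247*(1) = 7]
q=3: r=3, s=31, t=-3   [24*(31) + 247*(-3) = 3]
q=2: r=1, s=-72, t=7   [24*(-72) + 247*(7) = 1]
q=3: r=0, s=247, t=-24   [24*(247) + 247*(-24) = 0]
GCD = 1; from the row with r=1: x=-72, y=7
Check: 24*(-72) + 247*(7) = -1728 + 1729 = 1

GCD = 1, x = -72, y = 7


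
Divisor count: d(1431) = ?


1431 = 3^3 × 53^1
d(1431) = (3+1) × (1+1) = 8

8 divisors


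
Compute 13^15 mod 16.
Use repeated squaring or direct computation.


13^1 mod 16 = 13
13^2 mod 16 = 9
13^3 mod 16 = 5
13^4 mod 16 = 1
13^5 mod 16 = 13
13^6 mod 16 = 9
13^7 mod 16 = 5
13^8 mod 16 = 1
13^9 mod 16 = 13
13^10 mod 16 = 9
13^11 mod 16 = 5
13^12 mod 16 = 1
13^13 mod 16 = 13
13^14 mod 16 = 9
13^15 mod 16 = 5


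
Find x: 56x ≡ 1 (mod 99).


GCD(56, 99) = 1, unique solution
a^(-1) mod 99 = 23
x = 23 * 1 mod 99 = 23

x ≡ 23 (mod 99)


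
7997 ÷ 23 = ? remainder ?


7997 = 23 * 347 + 16
Check: 7981 + 16 = 7997

q = 347, r = 16


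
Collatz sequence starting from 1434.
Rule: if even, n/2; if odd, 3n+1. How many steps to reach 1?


1434 → 717 → 2152 → 1076 → 538 → 269 → 808 → 404 → 202 → 101 → 304 → 152 → 76 → 38 → 19 → 58 → 29 → 88 → 44 → 22 → 11 → 34 → 17 → 52 → 26 → 13 → 40 → 20 → 10 → 5 → 16 → 8 → 4 → 2 → 1
Total steps = 34

34 steps


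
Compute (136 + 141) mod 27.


136 + 141 = 277
277 mod 27 = 7


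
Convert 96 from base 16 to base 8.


96 (base 16) = 150 (decimal)
150 (decimal) = 226 (base 8)


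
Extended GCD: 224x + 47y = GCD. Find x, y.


Tabular extended Euclidean (each row: r = 224*s + 47*t):
r=224, s=1, t=0
r=47, s=0, t=1
q=4: r=36, s=1, t=-4   [224*(1) + 47*(-4) = 36]
q=1: r=11, s=-1, t=5   [224*(-1) + 47*(5) = 11]
q=3: r=3, s=4, t=-19   [224*(4) + 47*(-19) = 3]
q=3: r=2, s=-13, t=62   [224*(-13) + 47*(62) = 2]
q=1: r=1, s=17, t=-81   [224*(17) + 47*(-81) = 1]
q=2: r=0, s=-47, t=224   [224*(-47) + 47*(224) = 0]
GCD = 1; from the row with r=1: x=17, y=-81
Check: 224*(17) + 47*(-81) = 3808 - 3807 = 1

GCD = 1, x = 17, y = -81


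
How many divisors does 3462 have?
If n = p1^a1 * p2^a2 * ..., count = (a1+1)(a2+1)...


3462 = 2^1 × 3^1 × 577^1
d(3462) = (1+1) × (1+1) × (1+1) = 8

8 divisors


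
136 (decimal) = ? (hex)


136 (base 10) = 136 (decimal)
136 (decimal) = 88 (base 16)


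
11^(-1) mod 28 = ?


Use the extended Euclidean algorithm on (28, 11); each row r = 28*s + 11*t:
r=28, s=1, t=0
r=11, s=0, t=1
q=2: r=6, s=1, t=-2   [28*(1) + 11*(-2) = 6]
q=1: r=5, s=-1, t=3   [28*(-1) + 11*(3) = 5]
q=1: r=1, s=2, t=-5   [28*(2) + 11*(-5) = 1]
q=5: r=0, s=-11, t=28   [28*(-11) + 11*(28) = 0]
GCD = 1 with t = -5, so 11*(-5) ≡ 1 (mod 28)
Inverse = -5 mod 28 = 23
Check: 11 * 23 = 253 ≡ 1 (mod 28)

11^(-1) ≡ 23 (mod 28)


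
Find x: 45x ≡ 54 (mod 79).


GCD(45, 79) = 1, unique solution
a^(-1) mod 79 = 72
x = 72 * 54 mod 79 = 17

x ≡ 17 (mod 79)


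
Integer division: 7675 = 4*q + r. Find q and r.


7675 = 4 * 1918 + 3
Check: 7672 + 3 = 7675

q = 1918, r = 3


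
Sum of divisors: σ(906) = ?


Divisors of 906: 1, 2, 3, 6, 151, 302, 453, 906
Sum = 1 + 2 + 3 + 6 + 151 + 302 + 453 + 906 = 1824

σ(906) = 1824


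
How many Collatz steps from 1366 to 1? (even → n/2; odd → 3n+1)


1366 → 683 → 2050 → 1025 → 3076 → 1538 → 769 → 2308 → 1154 → 577 → 1732 → 866 → 433 → 1300 → 650 → 325 → 976 → 488 → 244 → 122 → 61 → 184 → 92 → 46 → 23 → 70 → 35 → 106 → 53 → 160 → 80 → 40 → 20 → 10 → 5 → 16 → 8 → 4 → 2 → 1
Total steps = 39

39 steps


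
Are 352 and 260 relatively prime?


Euclidean algorithm:
352 = 1 * 260 + 92
260 = 2 * 92 + 76
92 = 1 * 76 + 16
76 = 4 * 16 + 12
16 = 1 * 12 + 4
12 = 3 * 4 + 0
GCD(352, 260) = 4

No, not coprime (GCD = 4)


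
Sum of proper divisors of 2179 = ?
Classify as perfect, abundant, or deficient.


Proper divisors: 1
Sum = 1 = 1
1 < 2179 → deficient

s(2179) = 1 (deficient)


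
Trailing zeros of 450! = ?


floor(450/5) = 90
floor(450/25) = 18
floor(450/125) = 3
Total = 111

111 trailing zeros


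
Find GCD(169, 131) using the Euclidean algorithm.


169 = 1 * 131 + 38
131 = 3 * 38 + 17
38 = 2 * 17 + 4
17 = 4 * 4 + 1
4 = 4 * 1 + 0
GCD = 1


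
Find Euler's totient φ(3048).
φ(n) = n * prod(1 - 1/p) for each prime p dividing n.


3048 = 2^3 × 3 × 127
Prime factors: 2, 3, 127
φ(3048) = 3048 × (1-1/2) × (1-1/3) × (1-1/127)
= 3048 × 1/2 × 2/3 × 126/127 = 1008

φ(3048) = 1008


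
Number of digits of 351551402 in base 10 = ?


351551402 has 9 digits in base 10
floor(log10(351551402)) + 1 = floor(8.5460) + 1 = 9

9 digits (base 10)


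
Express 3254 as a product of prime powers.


3254 / 2 = 1627
1627 / 1627 = 1
3254 = 2 × 1627


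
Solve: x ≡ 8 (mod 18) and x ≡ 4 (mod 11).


M = 18*11 = 198
M1 = M/18 = 11, M2 = M/11 = 18
M1^(-1) mod 18 = 5, M2^(-1) mod 11 = 8
x = 8*11*5 + 4*18*8 = 1016
1016 mod 198 = 26
Check: 26 mod 18 = 8 ✓, 26 mod 11 = 4 ✓

x ≡ 26 (mod 198)


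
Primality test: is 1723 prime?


Check divisors up to sqrt(1723) = 41.5090
No divisors found.
1723 is prime.

Yes, 1723 is prime


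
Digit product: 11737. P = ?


1 × 1 × 7 × 3 × 7 = 147


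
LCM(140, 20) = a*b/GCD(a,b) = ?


GCD(140, 20) = 20
LCM = 140*20/20 = 2800/20 = 140

LCM = 140


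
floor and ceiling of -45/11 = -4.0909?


-45/11 = -4.0909
floor = -5
ceil = -4

floor = -5, ceil = -4


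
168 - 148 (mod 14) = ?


168 - 148 = 20
20 mod 14 = 6


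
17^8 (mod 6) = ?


17^1 mod 6 = 5
17^2 mod 6 = 1
17^3 mod 6 = 5
17^4 mod 6 = 1
17^5 mod 6 = 5
17^6 mod 6 = 1
17^7 mod 6 = 5
17^8 mod 6 = 1


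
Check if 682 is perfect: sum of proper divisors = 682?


Proper divisors of 682: 1, 2, 11, 22, 31, 62, 341
Sum = 1 + 2 + 11 + 22 + 31 + 62 + 341 = 470

No, 682 is not perfect (470 ≠ 682)


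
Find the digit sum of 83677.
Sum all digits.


8 + 3 + 6 + 7 + 7 = 31


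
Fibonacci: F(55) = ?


Sequence: 1, 1, 2, 3, 5, 8, 13, 21, 34, 55, 89, 144, 233, 377, 610, 987, 1597, 2584, 4181, 6765, 10946, 17711, 28657, 46368, 75025, 121393, 196418, 317811, 514229, 832040, 1346269, 2178309, 3524578, 5702887, 9227465, 14930352, 24157817, 39088169, 63245986, 102334155, 165580141, 267914296, 433494437, 701408733, 1134903170, 1836311903, 2971215073, 4807526976, 7778742049, 12586269025, 20365011074, 32951280099, 53316291173, 86267571272, 139583862445
F(55) = 139583862445


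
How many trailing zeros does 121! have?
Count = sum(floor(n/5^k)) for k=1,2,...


floor(121/5) = 24
floor(121/25) = 4
Total = 28

28 trailing zeros


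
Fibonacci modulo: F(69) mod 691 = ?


F(k) mod 691 for k=1..69:
1, 1, 2, 3, 5, 8, 13, 21, 34, 55, 89, 144, 233, 377, 610, 296, 215, 511, 35, 546, 581, 436, 326, 71, 397, 468, 174, 642, 125, 76, 201, 277, 478, 64, 542, 606, 457, 372, 138, 510, 648, 467, 424, 200, 624, 133, 66, 199, 265, 464, 38, 502, 540, 351, 200, 551, 60, 611, 671, 591, 571, 471, 351, 131, 482, 613, 404, 326, 39
F(69) mod 691 = 39


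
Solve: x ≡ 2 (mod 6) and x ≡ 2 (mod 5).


M = 6*5 = 30
M1 = M/6 = 5, M2 = M/5 = 6
M1^(-1) mod 6 = 5, M2^(-1) mod 5 = 1
x = 2*5*5 + 2*6*1 = 62
62 mod 30 = 2
Check: 2 mod 6 = 2 ✓, 2 mod 5 = 2 ✓

x ≡ 2 (mod 30)


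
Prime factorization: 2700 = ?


2700 / 2 = 1350
1350 / 2 = 675
675 / 3 = 225
225 / 3 = 75
75 / 3 = 25
25 / 5 = 5
5 / 5 = 1
2700 = 2^2 × 3^3 × 5^2


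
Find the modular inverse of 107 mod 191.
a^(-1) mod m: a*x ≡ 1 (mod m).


Use the extended Euclidean algorithm on (191, 107); each row r = 191*s + 107*t:
r=191, s=1, t=0
r=107, s=0, t=1
q=1: r=84, s=1, t=-1   [191*(1) + 107*(-1) = 84]
q=1: r=23, s=-1, t=2   [191*(-1) + 107*(2) = 23]
q=3: r=15, s=4, t=-7   [191*(4) + 107*(-7) = 15]
q=1: r=8, s=-5, t=9   [191*(-5) + 107*(9) = 8]
q=1: r=7, s=9, t=-16   [191*(9) + 107*(-16) = 7]
q=1: r=1, s=-14, t=25   [191*(-14) + 107*(25) = 1]
q=7: r=0, s=107, t=-191   [191*(107) + 107*(-191) = 0]
GCD = 1 with t = 25, so 107*(25) ≡ 1 (mod 191)
Inverse = 25 mod 191 = 25
Check: 107 * 25 = 2675 ≡ 1 (mod 191)

107^(-1) ≡ 25 (mod 191)


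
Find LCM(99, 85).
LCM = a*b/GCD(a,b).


GCD(99, 85) = 1
LCM = 99*85/1 = 8415/1 = 8415

LCM = 8415


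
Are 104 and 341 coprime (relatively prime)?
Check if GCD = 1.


Euclidean algorithm:
341 = 3 * 104 + 29
104 = 3 * 29 + 17
29 = 1 * 17 + 12
17 = 1 * 12 + 5
12 = 2 * 5 + 2
5 = 2 * 2 + 1
2 = 2 * 1 + 0
GCD(104, 341) = 1

Yes, coprime (GCD = 1)


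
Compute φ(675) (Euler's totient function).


675 = 3^3 × 5^2
Prime factors: 3, 5
φ(675) = 675 × (1-1/3) × (1-1/5)
= 675 × 2/3 × 4/5 = 360

φ(675) = 360


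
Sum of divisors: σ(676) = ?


Divisors of 676: 1, 2, 4, 13, 26, 52, 169, 338, 676
Sum = 1 + 2 + 4 + 13 + 26 + 52 + 169 + 338 + 676 = 1281

σ(676) = 1281


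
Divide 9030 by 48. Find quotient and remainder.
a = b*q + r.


9030 = 48 * 188 + 6
Check: 9024 + 6 = 9030

q = 188, r = 6


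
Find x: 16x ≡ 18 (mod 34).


GCD(16, 34) = 2 divides 18
Divide: 8x ≡ 9 (mod 17)
x ≡ 16 (mod 17)


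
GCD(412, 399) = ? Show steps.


412 = 1 * 399 + 13
399 = 30 * 13 + 9
13 = 1 * 9 + 4
9 = 2 * 4 + 1
4 = 4 * 1 + 0
GCD = 1


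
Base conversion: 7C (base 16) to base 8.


7C (base 16) = 124 (decimal)
124 (decimal) = 174 (base 8)


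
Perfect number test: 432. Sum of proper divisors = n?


Proper divisors of 432: 1, 2, 3, 4, 6, 8, 9, 12, 16, 18, 24, 27, 36, 48, 54, 72, 108, 144, 216
Sum = 1 + 2 + 3 + 4 + 6 + 8 + 9 + 12 + 16 + 18 + 24 + 27 + 36 + 48 + 54 + 72 + 108 + 144 + 216 = 808

No, 432 is not perfect (808 ≠ 432)


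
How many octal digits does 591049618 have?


591049618 in base 8 = 4316531622
Number of digits = 10

10 digits (base 8)


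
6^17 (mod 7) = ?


6^1 mod 7 = 6
6^2 mod 7 = 1
6^3 mod 7 = 6
6^4 mod 7 = 1
6^5 mod 7 = 6
6^6 mod 7 = 1
6^7 mod 7 = 6
6^8 mod 7 = 1
6^9 mod 7 = 6
6^10 mod 7 = 1
6^11 mod 7 = 6
6^12 mod 7 = 1
6^13 mod 7 = 6
6^14 mod 7 = 1
6^15 mod 7 = 6
6^16 mod 7 = 1
6^17 mod 7 = 6


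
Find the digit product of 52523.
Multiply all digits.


5 × 2 × 5 × 2 × 3 = 300


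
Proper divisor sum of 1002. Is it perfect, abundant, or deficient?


Proper divisors: 1, 2, 3, 6, 167, 334, 501
Sum = 1 + 2 + 3 + 6 + 167 + 334 + 501 = 1014
1014 > 1002 → abundant

s(1002) = 1014 (abundant)


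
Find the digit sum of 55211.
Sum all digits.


5 + 5 + 2 + 1 + 1 = 14


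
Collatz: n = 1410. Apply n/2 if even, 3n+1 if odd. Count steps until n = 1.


1410 → 705 → 2116 → 1058 → 529 → 1588 → 794 → 397 → 1192 → 596 → 298 → 149 → 448 → 224 → 112 → 56 → 28 → 14 → 7 → 22 → 11 → 34 → 17 → 52 → 26 → 13 → 40 → 20 → 10 → 5 → 16 → 8 → 4 → 2 → 1
Total steps = 34

34 steps


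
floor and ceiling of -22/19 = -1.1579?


-22/19 = -1.1579
floor = -2
ceil = -1

floor = -2, ceil = -1


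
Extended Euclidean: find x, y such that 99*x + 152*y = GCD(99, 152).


Tabular extended Euclidean (each row: r = 99*s + 152*t):
r=99, s=1, t=0
r=152, s=0, t=1
q=0: r=99, s=1, t=0   [99*(1) + 152*(0) = 99]
q=1: r=53, s=-1, t=1   [99*(-1) + 152*(1) = 53]
q=1: r=46, s=2, t=-1   [99*(2) + 152*(-1) = 46]
q=1: r=7, s=-3, t=2   [99*(-3) + 152*(2) = 7]
q=6: r=4, s=20, t=-13   [99*(20) + 152*(-13) = 4]
q=1: r=3, s=-23, t=15   [99*(-23) + 152*(15) = 3]
q=1: r=1, s=43, t=-28   [99*(43) + 152*(-28) = 1]
q=3: r=0, s=-152, t=99   [99*(-152) + 152*(99) = 0]
GCD = 1; from the row with r=1: x=43, y=-28
Check: 99*(43) + 152*(-28) = 4257 - 4256 = 1

GCD = 1, x = 43, y = -28


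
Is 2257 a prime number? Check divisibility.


2257 / 37 = 61 (exact division)
2257 is NOT prime.

No, 2257 is not prime


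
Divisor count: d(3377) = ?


3377 = 11^1 × 307^1
d(3377) = (1+1) × (1+1) = 4

4 divisors


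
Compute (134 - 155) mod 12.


134 - 155 = -21
-21 mod 12 = 3


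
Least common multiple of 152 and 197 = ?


GCD(152, 197) = 1
LCM = 152*197/1 = 29944/1 = 29944

LCM = 29944


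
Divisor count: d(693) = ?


693 = 3^2 × 7^1 × 11^1
d(693) = (2+1) × (1+1) × (1+1) = 12

12 divisors


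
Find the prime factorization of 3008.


3008 / 2 = 1504
1504 / 2 = 752
752 / 2 = 376
376 / 2 = 188
188 / 2 = 94
94 / 2 = 47
47 / 47 = 1
3008 = 2^6 × 47


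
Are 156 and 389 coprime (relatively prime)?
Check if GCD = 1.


Euclidean algorithm:
389 = 2 * 156 + 77
156 = 2 * 77 + 2
77 = 38 * 2 + 1
2 = 2 * 1 + 0
GCD(156, 389) = 1

Yes, coprime (GCD = 1)


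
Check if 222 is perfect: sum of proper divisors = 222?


Proper divisors of 222: 1, 2, 3, 6, 37, 74, 111
Sum = 1 + 2 + 3 + 6 + 37 + 74 + 111 = 234

No, 222 is not perfect (234 ≠ 222)


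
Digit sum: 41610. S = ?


4 + 1 + 6 + 1 + 0 = 12


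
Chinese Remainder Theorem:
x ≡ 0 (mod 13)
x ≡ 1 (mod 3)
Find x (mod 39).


M = 13*3 = 39
M1 = M/13 = 3, M2 = M/3 = 13
M1^(-1) mod 13 = 9, M2^(-1) mod 3 = 1
x = 0*3*9 + 1*13*1 = 13
13 mod 39 = 13
Check: 13 mod 13 = 0 ✓, 13 mod 3 = 1 ✓

x ≡ 13 (mod 39)


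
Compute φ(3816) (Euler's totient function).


3816 = 2^3 × 3^2 × 53
Prime factors: 2, 3, 53
φ(3816) = 3816 × (1-1/2) × (1-1/3) × (1-1/53)
= 3816 × 1/2 × 2/3 × 52/53 = 1248

φ(3816) = 1248


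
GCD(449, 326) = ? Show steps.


449 = 1 * 326 + 123
326 = 2 * 123 + 80
123 = 1 * 80 + 43
80 = 1 * 43 + 37
43 = 1 * 37 + 6
37 = 6 * 6 + 1
6 = 6 * 1 + 0
GCD = 1


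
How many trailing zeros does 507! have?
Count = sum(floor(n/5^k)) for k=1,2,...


floor(507/5) = 101
floor(507/25) = 20
floor(507/125) = 4
Total = 125

125 trailing zeros


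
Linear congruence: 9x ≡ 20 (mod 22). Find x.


GCD(9, 22) = 1, unique solution
a^(-1) mod 22 = 5
x = 5 * 20 mod 22 = 12

x ≡ 12 (mod 22)


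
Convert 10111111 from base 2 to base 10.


10111111 (base 2) = 191 (decimal)
191 (decimal) = 191 (base 10)


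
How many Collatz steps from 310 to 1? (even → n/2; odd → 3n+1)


310 → 155 → 466 → 233 → 700 → 350 → 175 → 526 → 263 → 790 → 395 → 1186 → 593 → 1780 → 890 → 445 → 1336 → 668 → 334 → 167 → 502 → 251 → 754 → 377 → 1132 → 566 → 283 → 850 → 425 → 1276 → 638 → 319 → 958 → 479 → 1438 → 719 → 2158 → 1079 → 3238 → 1619 → 4858 → 2429 → 7288 → 3644 → 1822 → 911 → 2734 → 1367 → 4102 → 2051 → 6154 → 3077 → 9232 → 4616 → 2308 → 1154 → 577 → 1732 → 866 → 433 → 1300 → 650 → 325 → 976 → 488 → 244 → 122 → 61 → 184 → 92 → 46 → 23 → 70 → 35 → 106 → 53 → 160 → 80 → 40 → 20 → 10 → 5 → 16 → 8 → 4 → 2 → 1
Total steps = 86

86 steps


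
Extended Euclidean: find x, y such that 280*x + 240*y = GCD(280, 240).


Tabular extended Euclidean (each row: r = 280*s + 240*t):
r=280, s=1, t=0
r=240, s=0, t=1
q=1: r=40, s=1, t=-1   [280*(1) + 240*(-1) = 40]
q=6: r=0, s=-6, t=7   [280*(-6) + 240*(7) = 0]
GCD = 40; from the row with r=40: x=1, y=-1
Check: 280*(1) + 240*(-1) = 280 - 240 = 40

GCD = 40, x = 1, y = -1


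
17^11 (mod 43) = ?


17^1 mod 43 = 17
17^2 mod 43 = 31
17^3 mod 43 = 11
17^4 mod 43 = 15
17^5 mod 43 = 40
17^6 mod 43 = 35
17^7 mod 43 = 36
17^8 mod 43 = 10
17^9 mod 43 = 41
17^10 mod 43 = 9
17^11 mod 43 = 24


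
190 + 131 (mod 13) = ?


190 + 131 = 321
321 mod 13 = 9


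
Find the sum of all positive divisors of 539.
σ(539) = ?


Divisors of 539: 1, 7, 11, 49, 77, 539
Sum = 1 + 7 + 11 + 49 + 77 + 539 = 684

σ(539) = 684


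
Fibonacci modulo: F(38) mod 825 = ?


F(k) mod 825 for k=1..38:
1, 1, 2, 3, 5, 8, 13, 21, 34, 55, 89, 144, 233, 377, 610, 162, 772, 109, 56, 165, 221, 386, 607, 168, 775, 118, 68, 186, 254, 440, 694, 309, 178, 487, 665, 327, 167, 494
F(38) mod 825 = 494


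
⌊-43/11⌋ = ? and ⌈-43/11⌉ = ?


-43/11 = -3.9091
floor = -4
ceil = -3

floor = -4, ceil = -3


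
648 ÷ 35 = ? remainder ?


648 = 35 * 18 + 18
Check: 630 + 18 = 648

q = 18, r = 18


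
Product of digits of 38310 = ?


3 × 8 × 3 × 1 × 0 = 0


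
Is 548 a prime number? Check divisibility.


548 / 2 = 274 (exact division)
548 is NOT prime.

No, 548 is not prime


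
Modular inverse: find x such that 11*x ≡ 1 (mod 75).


Use the extended Euclidean algorithm on (75, 11); each row r = 75*s + 11*t:
r=75, s=1, t=0
r=11, s=0, t=1
q=6: r=9, s=1, t=-6   [75*(1) + 11*(-6) = 9]
q=1: r=2, s=-1, t=7   [75*(-1) + 11*(7) = 2]
q=4: r=1, s=5, t=-34   [75*(5) + 11*(-34) = 1]
q=2: r=0, s=-11, t=75   [75*(-11) + 11*(75) = 0]
GCD = 1 with t = -34, so 11*(-34) ≡ 1 (mod 75)
Inverse = -34 mod 75 = 41
Check: 11 * 41 = 451 ≡ 1 (mod 75)

11^(-1) ≡ 41 (mod 75)


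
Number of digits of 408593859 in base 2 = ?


408593859 in base 2 = 11000010110101010010111000011
Number of digits = 29

29 digits (base 2)


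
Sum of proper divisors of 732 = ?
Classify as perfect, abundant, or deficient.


Proper divisors: 1, 2, 3, 4, 6, 12, 61, 122, 183, 244, 366
Sum = 1 + 2 + 3 + 4 + 6 + 12 + 61 + 122 + 183 + 244 + 366 = 1004
1004 > 732 → abundant

s(732) = 1004 (abundant)


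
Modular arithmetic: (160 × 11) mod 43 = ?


160 × 11 = 1760
1760 mod 43 = 40


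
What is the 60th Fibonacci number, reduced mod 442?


F(k) mod 442 for k=1..60:
1, 1, 2, 3, 5, 8, 13, 21, 34, 55, 89, 144, 233, 377, 168, 103, 271, 374, 203, 135, 338, 31, 369, 400, 327, 285, 170, 13, 183, 196, 379, 133, 70, 203, 273, 34, 307, 341, 206, 105, 311, 416, 285, 259, 102, 361, 21, 382, 403, 343, 304, 205, 67, 272, 339, 169, 66, 235, 301, 94
F(60) mod 442 = 94


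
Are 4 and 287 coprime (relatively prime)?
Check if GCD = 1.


Euclidean algorithm:
287 = 71 * 4 + 3
4 = 1 * 3 + 1
3 = 3 * 1 + 0
GCD(4, 287) = 1

Yes, coprime (GCD = 1)


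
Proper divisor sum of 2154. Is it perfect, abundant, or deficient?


Proper divisors: 1, 2, 3, 6, 359, 718, 1077
Sum = 1 + 2 + 3 + 6 + 359 + 718 + 1077 = 2166
2166 > 2154 → abundant

s(2154) = 2166 (abundant)


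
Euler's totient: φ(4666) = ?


4666 = 2 × 2333
Prime factors: 2, 2333
φ(4666) = 4666 × (1-1/2) × (1-1/2333)
= 4666 × 1/2 × 2332/2333 = 2332

φ(4666) = 2332


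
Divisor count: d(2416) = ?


2416 = 2^4 × 151^1
d(2416) = (4+1) × (1+1) = 10

10 divisors


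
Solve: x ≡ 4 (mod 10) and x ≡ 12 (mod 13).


M = 10*13 = 130
M1 = M/10 = 13, M2 = M/13 = 10
M1^(-1) mod 10 = 7, M2^(-1) mod 13 = 4
x = 4*13*7 + 12*10*4 = 844
844 mod 130 = 64
Check: 64 mod 10 = 4 ✓, 64 mod 13 = 12 ✓

x ≡ 64 (mod 130)


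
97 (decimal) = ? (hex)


97 (base 10) = 97 (decimal)
97 (decimal) = 61 (base 16)


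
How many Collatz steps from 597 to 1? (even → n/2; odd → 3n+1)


597 → 1792 → 896 → 448 → 224 → 112 → 56 → 28 → 14 → 7 → 22 → 11 → 34 → 17 → 52 → 26 → 13 → 40 → 20 → 10 → 5 → 16 → 8 → 4 → 2 → 1
Total steps = 25

25 steps


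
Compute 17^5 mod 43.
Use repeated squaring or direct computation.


17^1 mod 43 = 17
17^2 mod 43 = 31
17^3 mod 43 = 11
17^4 mod 43 = 15
17^5 mod 43 = 40


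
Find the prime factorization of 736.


736 / 2 = 368
368 / 2 = 184
184 / 2 = 92
92 / 2 = 46
46 / 2 = 23
23 / 23 = 1
736 = 2^5 × 23


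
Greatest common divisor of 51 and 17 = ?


51 = 3 * 17 + 0
GCD = 17


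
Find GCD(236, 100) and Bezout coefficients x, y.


Tabular extended Euclidean (each row: r = 236*s + 100*t):
r=236, s=1, t=0
r=100, s=0, t=1
q=2: r=36, s=1, t=-2   [236*(1) + 100*(-2) = 36]
q=2: r=28, s=-2, t=5   [236*(-2) + 100*(5) = 28]
q=1: r=8, s=3, t=-7   [236*(3) + 100*(-7) = 8]
q=3: r=4, s=-11, t=26   [236*(-11) + 100*(26) = 4]
q=2: r=0, s=25, t=-59   [236*(25) + 100*(-59) = 0]
GCD = 4; from the row with r=4: x=-11, y=26
Check: 236*(-11) + 100*(26) = -2596 + 2600 = 4

GCD = 4, x = -11, y = 26


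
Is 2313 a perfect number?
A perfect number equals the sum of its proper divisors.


Proper divisors of 2313: 1, 3, 9, 257, 771
Sum = 1 + 3 + 9 + 257 + 771 = 1041

No, 2313 is not perfect (1041 ≠ 2313)


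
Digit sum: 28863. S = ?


2 + 8 + 8 + 6 + 3 = 27


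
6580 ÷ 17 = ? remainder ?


6580 = 17 * 387 + 1
Check: 6579 + 1 = 6580

q = 387, r = 1


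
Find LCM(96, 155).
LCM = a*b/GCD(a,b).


GCD(96, 155) = 1
LCM = 96*155/1 = 14880/1 = 14880

LCM = 14880


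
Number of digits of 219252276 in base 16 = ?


219252276 in base 16 = D118634
Number of digits = 7

7 digits (base 16)


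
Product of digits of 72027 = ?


7 × 2 × 0 × 2 × 7 = 0


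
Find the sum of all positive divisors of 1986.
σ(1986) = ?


Divisors of 1986: 1, 2, 3, 6, 331, 662, 993, 1986
Sum = 1 + 2 + 3 + 6 + 331 + 662 + 993 + 1986 = 3984

σ(1986) = 3984


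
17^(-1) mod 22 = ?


Use the extended Euclidean algorithm on (22, 17); each row r = 22*s + 17*t:
r=22, s=1, t=0
r=17, s=0, t=1
q=1: r=5, s=1, t=-1   [22*(1) + 17*(-1) = 5]
q=3: r=2, s=-3, t=4   [22*(-3) + 17*(4) = 2]
q=2: r=1, s=7, t=-9   [22*(7) + 17*(-9) = 1]
q=2: r=0, s=-17, t=22   [22*(-17) + 17*(22) = 0]
GCD = 1 with t = -9, so 17*(-9) ≡ 1 (mod 22)
Inverse = -9 mod 22 = 13
Check: 17 * 13 = 221 ≡ 1 (mod 22)

17^(-1) ≡ 13 (mod 22)


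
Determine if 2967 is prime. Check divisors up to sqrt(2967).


2967 / 3 = 989 (exact division)
2967 is NOT prime.

No, 2967 is not prime


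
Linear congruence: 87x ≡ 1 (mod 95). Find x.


GCD(87, 95) = 1, unique solution
a^(-1) mod 95 = 83
x = 83 * 1 mod 95 = 83

x ≡ 83 (mod 95)


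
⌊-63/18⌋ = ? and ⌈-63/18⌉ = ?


-63/18 = -3.5000
floor = -4
ceil = -3

floor = -4, ceil = -3


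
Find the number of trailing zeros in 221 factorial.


floor(221/5) = 44
floor(221/25) = 8
floor(221/125) = 1
Total = 53

53 trailing zeros


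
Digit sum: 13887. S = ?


1 + 3 + 8 + 8 + 7 = 27


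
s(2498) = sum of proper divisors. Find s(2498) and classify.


Proper divisors: 1, 2, 1249
Sum = 1 + 2 + 1249 = 1252
1252 < 2498 → deficient

s(2498) = 1252 (deficient)


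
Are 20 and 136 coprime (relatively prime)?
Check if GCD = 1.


Euclidean algorithm:
136 = 6 * 20 + 16
20 = 1 * 16 + 4
16 = 4 * 4 + 0
GCD(20, 136) = 4

No, not coprime (GCD = 4)


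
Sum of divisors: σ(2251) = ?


Divisors of 2251: 1, 2251
Sum = 1 + 2251 = 2252

σ(2251) = 2252


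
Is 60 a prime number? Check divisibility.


60 / 2 = 30 (exact division)
60 is NOT prime.

No, 60 is not prime


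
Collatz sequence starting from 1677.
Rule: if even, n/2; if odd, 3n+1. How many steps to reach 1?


1677 → 5032 → 2516 → 1258 → 629 → 1888 → 944 → 472 → 236 → 118 → 59 → 178 → 89 → 268 → 134 → 67 → 202 → 101 → 304 → 152 → 76 → 38 → 19 → 58 → 29 → 88 → 44 → 22 → 11 → 34 → 17 → 52 → 26 → 13 → 40 → 20 → 10 → 5 → 16 → 8 → 4 → 2 → 1
Total steps = 42

42 steps


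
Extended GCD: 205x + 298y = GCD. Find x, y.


Tabular extended Euclidean (each row: r = 205*s + 298*t):
r=205, s=1, t=0
r=298, s=0, t=1
q=0: r=205, s=1, t=0   [205*(1) + 298*(0) = 205]
q=1: r=93, s=-1, t=1   [205*(-1) + 298*(1) = 93]
q=2: r=19, s=3, t=-2   [205*(3) + 298*(-2) = 19]
q=4: r=17, s=-13, t=9   [205*(-13) + 298*(9) = 17]
q=1: r=2, s=16, t=-11   [205*(16) + 298*(-11) = 2]
q=8: r=1, s=-141, t=97   [205*(-141) + 298*(97) = 1]
q=2: r=0, s=298, t=-205   [205*(298) + 298*(-205) = 0]
GCD = 1; from the row with r=1: x=-141, y=97
Check: 205*(-141) + 298*(97) = -28905 + 28906 = 1

GCD = 1, x = -141, y = 97


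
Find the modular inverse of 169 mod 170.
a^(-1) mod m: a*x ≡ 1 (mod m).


Use the extended Euclidean algorithm on (170, 169); each row r = 170*s + 169*t:
r=170, s=1, t=0
r=169, s=0, t=1
q=1: r=1, s=1, t=-1   [170*(1) + 169*(-1) = 1]
q=169: r=0, s=-169, t=170   [170*(-169) + 169*(170) = 0]
GCD = 1 with t = -1, so 169*(-1) ≡ 1 (mod 170)
Inverse = -1 mod 170 = 169
Check: 169 * 169 = 28561 ≡ 1 (mod 170)

169^(-1) ≡ 169 (mod 170)


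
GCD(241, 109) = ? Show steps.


241 = 2 * 109 + 23
109 = 4 * 23 + 17
23 = 1 * 17 + 6
17 = 2 * 6 + 5
6 = 1 * 5 + 1
5 = 5 * 1 + 0
GCD = 1


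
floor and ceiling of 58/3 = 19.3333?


58/3 = 19.3333
floor = 19
ceil = 20

floor = 19, ceil = 20


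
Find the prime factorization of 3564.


3564 / 2 = 1782
1782 / 2 = 891
891 / 3 = 297
297 / 3 = 99
99 / 3 = 33
33 / 3 = 11
11 / 11 = 1
3564 = 2^2 × 3^4 × 11


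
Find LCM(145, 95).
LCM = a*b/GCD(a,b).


GCD(145, 95) = 5
LCM = 145*95/5 = 13775/5 = 2755

LCM = 2755


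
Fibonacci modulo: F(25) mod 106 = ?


F(k) mod 106 for k=1..25:
1, 1, 2, 3, 5, 8, 13, 21, 34, 55, 89, 38, 21, 59, 80, 33, 7, 40, 47, 87, 28, 9, 37, 46, 83
F(25) mod 106 = 83


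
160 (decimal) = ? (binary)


160 (base 10) = 160 (decimal)
160 (decimal) = 10100000 (base 2)


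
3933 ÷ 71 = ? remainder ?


3933 = 71 * 55 + 28
Check: 3905 + 28 = 3933

q = 55, r = 28


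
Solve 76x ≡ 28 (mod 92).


GCD(76, 92) = 4 divides 28
Divide: 19x ≡ 7 (mod 23)
x ≡ 4 (mod 23)


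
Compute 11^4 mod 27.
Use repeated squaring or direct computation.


11^1 mod 27 = 11
11^2 mod 27 = 13
11^3 mod 27 = 8
11^4 mod 27 = 7


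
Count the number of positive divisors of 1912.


1912 = 2^3 × 239^1
d(1912) = (3+1) × (1+1) = 8

8 divisors


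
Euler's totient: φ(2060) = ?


2060 = 2^2 × 5 × 103
Prime factors: 2, 5, 103
φ(2060) = 2060 × (1-1/2) × (1-1/5) × (1-1/103)
= 2060 × 1/2 × 4/5 × 102/103 = 816

φ(2060) = 816


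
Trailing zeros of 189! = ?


floor(189/5) = 37
floor(189/25) = 7
floor(189/125) = 1
Total = 45

45 trailing zeros


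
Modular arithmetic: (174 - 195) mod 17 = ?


174 - 195 = -21
-21 mod 17 = 13


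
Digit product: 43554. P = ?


4 × 3 × 5 × 5 × 4 = 1200


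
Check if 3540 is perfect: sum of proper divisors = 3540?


Proper divisors of 3540: 1, 2, 3, 4, 5, 6, 10, 12, 15, 20, 30, 59, 60, 118, 177, 236, 295, 354, 590, 708, 885, 1180, 1770
Sum = 1 + 2 + 3 + 4 + 5 + 6 + 10 + 12 + 15 + 20 + 30 + 59 + 60 + 118 + 177 + 236 + 295 + 354 + 590 + 708 + 885 + 1180 + 1770 = 6540

No, 3540 is not perfect (6540 ≠ 3540)


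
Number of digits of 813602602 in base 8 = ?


813602602 in base 8 = 6037513452
Number of digits = 10

10 digits (base 8)


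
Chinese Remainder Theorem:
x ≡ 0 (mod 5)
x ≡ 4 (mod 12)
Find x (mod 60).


M = 5*12 = 60
M1 = M/5 = 12, M2 = M/12 = 5
M1^(-1) mod 5 = 3, M2^(-1) mod 12 = 5
x = 0*12*3 + 4*5*5 = 100
100 mod 60 = 40
Check: 40 mod 5 = 0 ✓, 40 mod 12 = 4 ✓

x ≡ 40 (mod 60)


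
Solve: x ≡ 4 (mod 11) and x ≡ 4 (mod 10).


M = 11*10 = 110
M1 = M/11 = 10, M2 = M/10 = 11
M1^(-1) mod 11 = 10, M2^(-1) mod 10 = 1
x = 4*10*10 + 4*11*1 = 444
444 mod 110 = 4
Check: 4 mod 11 = 4 ✓, 4 mod 10 = 4 ✓

x ≡ 4 (mod 110)


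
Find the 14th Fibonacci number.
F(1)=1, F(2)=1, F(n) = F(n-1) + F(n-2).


Sequence: 1, 1, 2, 3, 5, 8, 13, 21, 34, 55, 89, 144, 233, 377
F(14) = 377


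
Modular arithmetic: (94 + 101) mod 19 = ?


94 + 101 = 195
195 mod 19 = 5


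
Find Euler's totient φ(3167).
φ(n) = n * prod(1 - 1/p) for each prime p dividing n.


3167 = 3167
Prime factors: 3167
φ(3167) = 3167 × (1-1/3167)
= 3167 × 3166/3167 = 3166

φ(3167) = 3166


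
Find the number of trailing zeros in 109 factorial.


floor(109/5) = 21
floor(109/25) = 4
Total = 25

25 trailing zeros


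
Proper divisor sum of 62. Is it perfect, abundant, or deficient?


Proper divisors: 1, 2, 31
Sum = 1 + 2 + 31 = 34
34 < 62 → deficient

s(62) = 34 (deficient)


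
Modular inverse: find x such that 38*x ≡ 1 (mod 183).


Use the extended Euclidean algorithm on (183, 38); each row r = 183*s + 38*t:
r=183, s=1, t=0
r=38, s=0, t=1
q=4: r=31, s=1, t=-4   [183*(1) + 38*(-4) = 31]
q=1: r=7, s=-1, t=5   [183*(-1) + 38*(5) = 7]
q=4: r=3, s=5, t=-24   [183*(5) + 38*(-24) = 3]
q=2: r=1, s=-11, t=53   [183*(-11) + 38*(53) = 1]
q=3: r=0, s=38, t=-183   [183*(38) + 38*(-183) = 0]
GCD = 1 with t = 53, so 38*(53) ≡ 1 (mod 183)
Inverse = 53 mod 183 = 53
Check: 38 * 53 = 2014 ≡ 1 (mod 183)

38^(-1) ≡ 53 (mod 183)


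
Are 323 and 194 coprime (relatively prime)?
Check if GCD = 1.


Euclidean algorithm:
323 = 1 * 194 + 129
194 = 1 * 129 + 65
129 = 1 * 65 + 64
65 = 1 * 64 + 1
64 = 64 * 1 + 0
GCD(323, 194) = 1

Yes, coprime (GCD = 1)
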